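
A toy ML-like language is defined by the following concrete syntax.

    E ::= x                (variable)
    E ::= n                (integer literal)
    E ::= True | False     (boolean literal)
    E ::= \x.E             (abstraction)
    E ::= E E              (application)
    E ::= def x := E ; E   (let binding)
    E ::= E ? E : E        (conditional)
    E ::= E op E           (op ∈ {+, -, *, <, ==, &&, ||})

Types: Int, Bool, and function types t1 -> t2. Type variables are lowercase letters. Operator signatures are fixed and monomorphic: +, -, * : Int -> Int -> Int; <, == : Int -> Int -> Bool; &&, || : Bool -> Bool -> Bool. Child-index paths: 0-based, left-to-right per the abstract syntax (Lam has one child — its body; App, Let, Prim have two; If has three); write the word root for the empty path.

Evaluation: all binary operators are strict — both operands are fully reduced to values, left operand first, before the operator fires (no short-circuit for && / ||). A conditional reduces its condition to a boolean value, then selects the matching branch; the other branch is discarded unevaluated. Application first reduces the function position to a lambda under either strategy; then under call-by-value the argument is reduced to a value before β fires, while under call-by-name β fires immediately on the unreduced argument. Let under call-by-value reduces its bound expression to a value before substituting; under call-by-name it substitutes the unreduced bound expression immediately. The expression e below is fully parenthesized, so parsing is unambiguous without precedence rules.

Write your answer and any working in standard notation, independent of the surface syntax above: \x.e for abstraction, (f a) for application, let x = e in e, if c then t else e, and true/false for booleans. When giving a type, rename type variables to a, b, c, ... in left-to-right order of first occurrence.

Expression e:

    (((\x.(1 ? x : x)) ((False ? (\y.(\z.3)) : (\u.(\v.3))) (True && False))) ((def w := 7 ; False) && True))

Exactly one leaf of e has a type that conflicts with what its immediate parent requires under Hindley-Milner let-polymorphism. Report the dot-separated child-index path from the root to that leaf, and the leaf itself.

Working:
  unify Int ~ Bool
  FAIL: mismatch Int ~ Bool

Answer: 0.0.0.0 : 1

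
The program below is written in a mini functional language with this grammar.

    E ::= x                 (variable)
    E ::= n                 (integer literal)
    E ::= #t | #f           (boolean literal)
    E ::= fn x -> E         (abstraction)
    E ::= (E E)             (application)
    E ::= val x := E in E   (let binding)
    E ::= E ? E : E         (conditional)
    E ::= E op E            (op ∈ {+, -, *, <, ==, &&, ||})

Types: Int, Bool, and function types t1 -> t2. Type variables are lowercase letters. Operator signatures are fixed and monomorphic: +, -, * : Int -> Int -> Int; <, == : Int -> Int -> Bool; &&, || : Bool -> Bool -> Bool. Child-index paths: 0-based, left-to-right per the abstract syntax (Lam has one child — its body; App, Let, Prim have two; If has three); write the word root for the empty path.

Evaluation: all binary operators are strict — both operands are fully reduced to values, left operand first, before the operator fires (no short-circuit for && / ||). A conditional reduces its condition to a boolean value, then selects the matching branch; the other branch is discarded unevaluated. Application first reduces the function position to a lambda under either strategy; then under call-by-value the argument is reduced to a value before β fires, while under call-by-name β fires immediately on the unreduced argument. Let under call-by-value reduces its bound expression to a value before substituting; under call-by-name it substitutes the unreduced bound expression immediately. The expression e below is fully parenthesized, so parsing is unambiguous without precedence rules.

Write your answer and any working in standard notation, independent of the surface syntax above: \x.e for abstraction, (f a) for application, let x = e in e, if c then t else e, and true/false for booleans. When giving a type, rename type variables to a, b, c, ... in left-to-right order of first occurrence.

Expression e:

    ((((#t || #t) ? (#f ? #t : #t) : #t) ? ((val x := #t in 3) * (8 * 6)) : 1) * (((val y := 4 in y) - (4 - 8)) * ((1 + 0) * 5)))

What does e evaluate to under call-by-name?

Trace:
step 0: ((if (if (true || true) then (if false then true else true) else true) then ((let x = true in 3) * (8 * 6)) else 1) * (((let y = 4 in y) - (4 - 8)) * ((1 + 0) * 5)))
step 1: [delta@0.0.0] ((if (if true then (if false then true else true) else true) then ((let x = true in 3) * (8 * 6)) else 1) * (((let y = 4 in y) - (4 - 8)) * ((1 + 0) * 5)))
step 2: [if@0.0] ((if (if false then true else true) then ((let x = true in 3) * (8 * 6)) else 1) * (((let y = 4 in y) - (4 - 8)) * ((1 + 0) * 5)))
step 3: [if@0.0] ((if true then ((let x = true in 3) * (8 * 6)) else 1) * (((let y = 4 in y) - (4 - 8)) * ((1 + 0) * 5)))
step 4: [if@0] (((let x = true in 3) * (8 * 6)) * (((let y = 4 in y) - (4 - 8)) * ((1 + 0) * 5)))
step 5: [let@0.0] ((3 * (8 * 6)) * (((let y = 4 in y) - (4 - 8)) * ((1 + 0) * 5)))
step 6: [delta@0.1] ((3 * 48) * (((let y = 4 in y) - (4 - 8)) * ((1 + 0) * 5)))
step 7: [delta@0] (144 * (((let y = 4 in y) - (4 - 8)) * ((1 + 0) * 5)))
step 8: [let@1.0.0] (144 * ((4 - (4 - 8)) * ((1 + 0) * 5)))
step 9: [delta@1.0.1] (144 * ((4 - -4) * ((1 + 0) * 5)))
step 10: [delta@1.0] (144 * (8 * ((1 + 0) * 5)))
step 11: [delta@1.1.0] (144 * (8 * (1 * 5)))
step 12: [delta@1.1] (144 * (8 * 5))
step 13: [delta@1] (144 * 40)
step 14: [delta@root] 5760

Answer: 5760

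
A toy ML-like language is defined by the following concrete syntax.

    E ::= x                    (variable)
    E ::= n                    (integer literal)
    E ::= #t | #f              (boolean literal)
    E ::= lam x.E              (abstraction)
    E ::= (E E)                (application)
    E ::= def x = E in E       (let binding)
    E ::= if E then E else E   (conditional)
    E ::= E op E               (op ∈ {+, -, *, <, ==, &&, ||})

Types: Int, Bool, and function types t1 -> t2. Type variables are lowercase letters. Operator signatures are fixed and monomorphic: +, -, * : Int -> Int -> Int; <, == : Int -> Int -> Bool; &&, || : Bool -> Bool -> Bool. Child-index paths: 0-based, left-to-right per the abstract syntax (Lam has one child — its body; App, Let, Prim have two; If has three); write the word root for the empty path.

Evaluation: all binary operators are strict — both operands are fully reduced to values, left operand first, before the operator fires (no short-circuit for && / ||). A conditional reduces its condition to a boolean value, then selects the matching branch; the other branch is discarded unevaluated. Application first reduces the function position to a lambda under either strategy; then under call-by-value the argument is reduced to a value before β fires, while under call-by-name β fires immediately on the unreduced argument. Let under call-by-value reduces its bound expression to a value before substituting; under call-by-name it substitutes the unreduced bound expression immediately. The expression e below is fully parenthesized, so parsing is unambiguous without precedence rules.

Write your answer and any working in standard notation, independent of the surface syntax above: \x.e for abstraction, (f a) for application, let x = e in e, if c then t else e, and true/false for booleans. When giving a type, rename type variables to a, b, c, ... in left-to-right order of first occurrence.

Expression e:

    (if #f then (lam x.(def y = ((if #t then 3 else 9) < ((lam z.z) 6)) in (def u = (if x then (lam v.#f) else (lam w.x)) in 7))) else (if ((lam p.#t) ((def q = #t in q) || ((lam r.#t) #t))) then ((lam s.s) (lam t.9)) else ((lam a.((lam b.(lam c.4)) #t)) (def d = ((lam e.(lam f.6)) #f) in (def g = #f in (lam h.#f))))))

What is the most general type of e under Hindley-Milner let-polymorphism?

Answer: Bool -> Int

Trace:
  unify Bool ~ Bool
  unify Bool ~ Bool
  unify Int ~ Int
  unify Int ~ Int
z : b
\z._ : b -> b
  unify b -> b ~ Int -> c
  unify b ~ Int
  unify Int ~ c
_ _ : Int
  unify Int ~ Int
let y : Bool
x : a
  unify a ~ Bool
\v._ : d -> Bool
x : Bool
\w._ : e -> Bool
  unify d -> Bool ~ e -> Bool
  unify d ~ e
  unify Bool ~ Bool
let u : forall. e -> Bool
\x._ : Bool -> Int
\p._ : f -> Bool
let q : Bool
q : Bool
  unify Bool ~ Bool
\r._ : g -> Bool
  unify g -> Bool ~ Bool -> h
  unify g ~ Bool
  unify Bool ~ h
_ _ : Bool
  unify Bool ~ Bool
  unify f -> Bool ~ Bool -> i
  unify f ~ Bool
  unify Bool ~ i
_ _ : Bool
  unify Bool ~ Bool
s : j
\s._ : j -> j
\t._ : k -> Int
  unify j -> j ~ (k -> Int) -> l
  unify j ~ k -> Int
  unify k -> Int ~ l
_ _ : k -> Int
\c._ : o -> Int
\b._ : n -> o -> Int
  unify n -> o -> Int ~ Bool -> p
  unify n ~ Bool
  unify o -> Int ~ p
_ _ : o -> Int
\a._ : m -> o -> Int
\f._ : r -> Int
\e._ : q -> r -> Int
  unify q -> r -> Int ~ Bool -> s
  unify q ~ Bool
  unify r -> Int ~ s
_ _ : r -> Int
let d : forall. r -> Int
let g : Bool
\h._ : t -> Bool
  unify m -> o -> Int ~ (t -> Bool) -> u
  unify m ~ t -> Bool
  unify o -> Int ~ u
_ _ : o -> Int
  unify k -> Int ~ o -> Int
  unify k ~ o
  unify Int ~ Int
  unify Bool -> Int ~ o -> Int
  unify Bool ~ o
  unify Int ~ Int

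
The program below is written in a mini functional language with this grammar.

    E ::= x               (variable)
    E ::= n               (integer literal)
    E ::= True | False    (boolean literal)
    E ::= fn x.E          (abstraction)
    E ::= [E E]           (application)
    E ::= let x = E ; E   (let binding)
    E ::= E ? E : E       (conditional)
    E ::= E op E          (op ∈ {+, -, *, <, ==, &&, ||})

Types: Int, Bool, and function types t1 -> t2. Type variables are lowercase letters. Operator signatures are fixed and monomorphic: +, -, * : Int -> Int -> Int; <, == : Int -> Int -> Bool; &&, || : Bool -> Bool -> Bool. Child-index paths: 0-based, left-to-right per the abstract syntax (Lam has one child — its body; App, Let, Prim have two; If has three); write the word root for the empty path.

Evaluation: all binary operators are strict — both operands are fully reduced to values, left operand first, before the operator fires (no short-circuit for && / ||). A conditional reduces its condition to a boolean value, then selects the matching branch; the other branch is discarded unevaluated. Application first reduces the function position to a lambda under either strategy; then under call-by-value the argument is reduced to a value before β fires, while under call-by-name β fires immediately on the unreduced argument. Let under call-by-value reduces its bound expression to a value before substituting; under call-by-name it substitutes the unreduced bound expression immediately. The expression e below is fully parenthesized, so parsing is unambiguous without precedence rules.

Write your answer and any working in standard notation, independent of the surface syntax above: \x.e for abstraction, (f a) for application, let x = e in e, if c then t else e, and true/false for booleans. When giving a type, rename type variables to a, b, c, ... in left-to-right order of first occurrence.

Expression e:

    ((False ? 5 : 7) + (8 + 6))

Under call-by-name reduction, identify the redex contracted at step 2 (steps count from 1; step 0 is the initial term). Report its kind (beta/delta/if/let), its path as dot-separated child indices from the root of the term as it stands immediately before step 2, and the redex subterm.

Answer: delta at 1 : (8 + 6)

Working:
step 0: ((if false then 5 else 7) + (8 + 6))
step 1: [if@0] (7 + (8 + 6))
step 2: [delta@1] (7 + 14)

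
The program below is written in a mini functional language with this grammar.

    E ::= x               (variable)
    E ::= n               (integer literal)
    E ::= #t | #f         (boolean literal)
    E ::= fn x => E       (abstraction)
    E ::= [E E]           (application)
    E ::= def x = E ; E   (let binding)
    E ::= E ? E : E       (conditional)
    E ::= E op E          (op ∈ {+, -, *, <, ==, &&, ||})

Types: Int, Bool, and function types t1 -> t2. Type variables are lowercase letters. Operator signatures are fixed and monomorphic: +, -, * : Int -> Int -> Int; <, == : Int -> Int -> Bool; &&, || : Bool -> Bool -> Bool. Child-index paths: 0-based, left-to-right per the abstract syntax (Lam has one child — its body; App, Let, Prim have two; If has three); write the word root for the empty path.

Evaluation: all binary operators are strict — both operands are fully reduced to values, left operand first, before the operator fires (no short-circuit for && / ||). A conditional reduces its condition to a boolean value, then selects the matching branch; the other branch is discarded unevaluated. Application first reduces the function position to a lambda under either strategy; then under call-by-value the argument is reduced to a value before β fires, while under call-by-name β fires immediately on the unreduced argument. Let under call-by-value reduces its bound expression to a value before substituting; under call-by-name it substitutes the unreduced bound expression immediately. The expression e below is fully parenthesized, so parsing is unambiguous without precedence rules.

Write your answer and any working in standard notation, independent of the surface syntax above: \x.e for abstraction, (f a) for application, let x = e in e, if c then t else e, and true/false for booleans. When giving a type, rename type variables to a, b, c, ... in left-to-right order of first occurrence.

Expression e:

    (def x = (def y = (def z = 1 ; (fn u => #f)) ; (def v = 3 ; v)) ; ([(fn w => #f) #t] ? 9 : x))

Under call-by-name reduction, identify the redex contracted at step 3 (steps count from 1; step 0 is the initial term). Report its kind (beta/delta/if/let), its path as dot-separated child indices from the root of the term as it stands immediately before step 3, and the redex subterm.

Working:
step 0: (let x = (let y = (let z = 1 in (\u.false)) in (let v = 3 in v)) in (if ((\w.false) true) then 9 else x))
step 1: [let@root] (if ((\w.false) true) then 9 else (let y = (let z = 1 in (\u.false)) in (let v = 3 in v)))
step 2: [beta@0] (if false then 9 else (let y = (let z = 1 in (\u.false)) in (let v = 3 in v)))
step 3: [if@root] (let y = (let z = 1 in (\u.false)) in (let v = 3 in v))

Answer: if at root : (if false then 9 else (let y = (let z = 1 in (\u.false)) in (let v = 3 in v)))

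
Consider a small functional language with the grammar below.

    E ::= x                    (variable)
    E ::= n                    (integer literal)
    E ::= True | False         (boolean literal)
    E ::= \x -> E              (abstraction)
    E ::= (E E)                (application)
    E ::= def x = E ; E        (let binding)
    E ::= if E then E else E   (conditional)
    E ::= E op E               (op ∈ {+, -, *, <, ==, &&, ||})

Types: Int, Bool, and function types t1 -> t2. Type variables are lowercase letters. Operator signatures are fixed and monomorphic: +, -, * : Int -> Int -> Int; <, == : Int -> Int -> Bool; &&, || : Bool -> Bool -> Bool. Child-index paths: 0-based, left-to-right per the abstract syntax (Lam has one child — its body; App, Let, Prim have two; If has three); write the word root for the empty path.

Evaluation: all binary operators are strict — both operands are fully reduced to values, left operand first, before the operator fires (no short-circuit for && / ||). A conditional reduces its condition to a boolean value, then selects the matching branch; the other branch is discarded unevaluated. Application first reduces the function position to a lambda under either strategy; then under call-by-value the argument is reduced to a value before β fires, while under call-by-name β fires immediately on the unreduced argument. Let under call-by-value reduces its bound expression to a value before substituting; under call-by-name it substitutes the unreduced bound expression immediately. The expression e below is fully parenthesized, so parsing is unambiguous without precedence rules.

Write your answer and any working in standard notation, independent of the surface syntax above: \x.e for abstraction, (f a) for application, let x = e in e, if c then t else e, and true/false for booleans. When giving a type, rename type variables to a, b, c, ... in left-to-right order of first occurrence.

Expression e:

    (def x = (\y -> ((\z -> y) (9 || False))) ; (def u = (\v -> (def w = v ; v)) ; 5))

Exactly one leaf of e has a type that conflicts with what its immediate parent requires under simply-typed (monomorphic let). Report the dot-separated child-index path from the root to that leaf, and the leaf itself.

Derivation:
y : a
\z._ : b -> a
  unify Int ~ Bool
  FAIL: mismatch Int ~ Bool

Answer: 0.0.1.0 : 9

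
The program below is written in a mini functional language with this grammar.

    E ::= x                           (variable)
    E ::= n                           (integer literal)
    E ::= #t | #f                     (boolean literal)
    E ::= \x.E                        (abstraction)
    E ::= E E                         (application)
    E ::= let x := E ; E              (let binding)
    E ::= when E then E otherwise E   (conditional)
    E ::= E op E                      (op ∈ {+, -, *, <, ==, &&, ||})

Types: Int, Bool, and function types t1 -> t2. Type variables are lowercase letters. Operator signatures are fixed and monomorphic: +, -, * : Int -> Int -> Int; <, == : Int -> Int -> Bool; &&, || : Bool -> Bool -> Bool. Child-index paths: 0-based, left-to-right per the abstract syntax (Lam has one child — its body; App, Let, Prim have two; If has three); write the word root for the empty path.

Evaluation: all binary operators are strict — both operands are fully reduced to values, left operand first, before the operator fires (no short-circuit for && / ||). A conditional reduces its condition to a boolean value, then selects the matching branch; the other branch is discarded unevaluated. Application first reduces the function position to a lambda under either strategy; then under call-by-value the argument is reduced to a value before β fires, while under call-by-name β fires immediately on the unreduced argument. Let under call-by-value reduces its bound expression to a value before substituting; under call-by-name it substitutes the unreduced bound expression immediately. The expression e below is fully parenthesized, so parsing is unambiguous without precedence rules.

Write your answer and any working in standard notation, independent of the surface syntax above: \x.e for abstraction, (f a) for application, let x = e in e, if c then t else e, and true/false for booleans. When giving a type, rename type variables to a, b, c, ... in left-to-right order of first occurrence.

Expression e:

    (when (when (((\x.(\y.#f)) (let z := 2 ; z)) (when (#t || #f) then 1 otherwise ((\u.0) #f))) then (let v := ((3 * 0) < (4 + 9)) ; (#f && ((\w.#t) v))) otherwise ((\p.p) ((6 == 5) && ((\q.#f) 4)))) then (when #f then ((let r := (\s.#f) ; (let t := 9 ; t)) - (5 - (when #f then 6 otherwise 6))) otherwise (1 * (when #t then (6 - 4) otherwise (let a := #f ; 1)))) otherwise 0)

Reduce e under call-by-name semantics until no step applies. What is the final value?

Answer: 0

Derivation:
step 0: (if (if (((\x.(\y.false)) (let z = 2 in z)) (if (true || false) then 1 else ((\u.0) false))) then (let v = ((3 * 0) < (4 + 9)) in (false && ((\w.true) v))) else ((\p.p) ((6 == 5) && ((\q.false) 4)))) then (if false then ((let r = (\s.false) in (let t = 9 in t)) - (5 - (if false then 6 else 6))) else (1 * (if true then (6 - 4) else (let a = false in 1)))) else 0)
step 1: [beta@0.0.0] (if (if ((\y.false) (if (true || false) then 1 else ((\u.0) false))) then (let v = ((3 * 0) < (4 + 9)) in (false && ((\w.true) v))) else ((\p.p) ((6 == 5) && ((\q.false) 4)))) then (if false then ((let r = (\s.false) in (let t = 9 in t)) - (5 - (if false then 6 else 6))) else (1 * (if true then (6 - 4) else (let a = false in 1)))) else 0)
step 2: [beta@0.0] (if (if false then (let v = ((3 * 0) < (4 + 9)) in (false && ((\w.true) v))) else ((\p.p) ((6 == 5) && ((\q.false) 4)))) then (if false then ((let r = (\s.false) in (let t = 9 in t)) - (5 - (if false then 6 else 6))) else (1 * (if true then (6 - 4) else (let a = false in 1)))) else 0)
step 3: [if@0] (if ((\p.p) ((6 == 5) && ((\q.false) 4))) then (if false then ((let r = (\s.false) in (let t = 9 in t)) - (5 - (if false then 6 else 6))) else (1 * (if true then (6 - 4) else (let a = false in 1)))) else 0)
step 4: [beta@0] (if ((6 == 5) && ((\q.false) 4)) then (if false then ((let r = (\s.false) in (let t = 9 in t)) - (5 - (if false then 6 else 6))) else (1 * (if true then (6 - 4) else (let a = false in 1)))) else 0)
step 5: [delta@0.0] (if (false && ((\q.false) 4)) then (if false then ((let r = (\s.false) in (let t = 9 in t)) - (5 - (if false then 6 else 6))) else (1 * (if true then (6 - 4) else (let a = false in 1)))) else 0)
step 6: [beta@0.1] (if (false && false) then (if false then ((let r = (\s.false) in (let t = 9 in t)) - (5 - (if false then 6 else 6))) else (1 * (if true then (6 - 4) else (let a = false in 1)))) else 0)
step 7: [delta@0] (if false then (if false then ((let r = (\s.false) in (let t = 9 in t)) - (5 - (if false then 6 else 6))) else (1 * (if true then (6 - 4) else (let a = false in 1)))) else 0)
step 8: [if@root] 0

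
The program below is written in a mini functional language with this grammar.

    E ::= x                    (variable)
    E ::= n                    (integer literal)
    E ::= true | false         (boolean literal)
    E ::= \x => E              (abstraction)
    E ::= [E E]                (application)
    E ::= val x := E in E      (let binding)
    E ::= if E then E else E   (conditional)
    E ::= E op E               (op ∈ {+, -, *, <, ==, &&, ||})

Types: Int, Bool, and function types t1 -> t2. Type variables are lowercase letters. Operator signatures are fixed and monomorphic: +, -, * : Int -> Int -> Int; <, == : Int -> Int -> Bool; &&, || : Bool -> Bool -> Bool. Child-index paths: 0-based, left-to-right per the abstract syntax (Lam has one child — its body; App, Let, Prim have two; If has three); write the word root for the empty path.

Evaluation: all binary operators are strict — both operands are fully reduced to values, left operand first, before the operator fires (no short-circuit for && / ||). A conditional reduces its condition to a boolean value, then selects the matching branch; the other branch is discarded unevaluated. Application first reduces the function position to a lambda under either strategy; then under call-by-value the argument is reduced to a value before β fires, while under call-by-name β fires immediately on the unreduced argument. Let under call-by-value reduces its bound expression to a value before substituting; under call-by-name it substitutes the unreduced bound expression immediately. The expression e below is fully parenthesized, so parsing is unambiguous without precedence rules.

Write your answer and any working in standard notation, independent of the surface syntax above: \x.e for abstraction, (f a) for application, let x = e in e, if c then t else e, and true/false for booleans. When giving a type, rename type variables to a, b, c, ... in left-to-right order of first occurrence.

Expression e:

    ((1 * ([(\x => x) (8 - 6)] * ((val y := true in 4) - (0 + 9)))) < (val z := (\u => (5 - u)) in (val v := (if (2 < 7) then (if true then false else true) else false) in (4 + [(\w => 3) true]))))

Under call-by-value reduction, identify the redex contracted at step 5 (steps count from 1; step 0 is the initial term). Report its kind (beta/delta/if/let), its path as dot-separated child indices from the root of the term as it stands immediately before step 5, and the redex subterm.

Derivation:
step 0: ((1 * (((\x.x) (8 - 6)) * ((let y = true in 4) - (0 + 9)))) < (let z = (\u.(5 - u)) in (let v = (if (2 < 7) then (if true then false else true) else false) in (4 + ((\w.3) true)))))
step 1: [delta@0.1.0.1] ((1 * (((\x.x) 2) * ((let y = true in 4) - (0 + 9)))) < (let z = (\u.(5 - u)) in (let v = (if (2 < 7) then (if true then false else true) else false) in (4 + ((\w.3) true)))))
step 2: [beta@0.1.0] ((1 * (2 * ((let y = true in 4) - (0 + 9)))) < (let z = (\u.(5 - u)) in (let v = (if (2 < 7) then (if true then false else true) else false) in (4 + ((\w.3) true)))))
step 3: [let@0.1.1.0] ((1 * (2 * (4 - (0 + 9)))) < (let z = (\u.(5 - u)) in (let v = (if (2 < 7) then (if true then false else true) else false) in (4 + ((\w.3) true)))))
step 4: [delta@0.1.1.1] ((1 * (2 * (4 - 9))) < (let z = (\u.(5 - u)) in (let v = (if (2 < 7) then (if true then false else true) else false) in (4 + ((\w.3) true)))))
step 5: [delta@0.1.1] ((1 * (2 * -5)) < (let z = (\u.(5 - u)) in (let v = (if (2 < 7) then (if true then false else true) else false) in (4 + ((\w.3) true)))))

Answer: delta at 0.1.1 : (4 - 9)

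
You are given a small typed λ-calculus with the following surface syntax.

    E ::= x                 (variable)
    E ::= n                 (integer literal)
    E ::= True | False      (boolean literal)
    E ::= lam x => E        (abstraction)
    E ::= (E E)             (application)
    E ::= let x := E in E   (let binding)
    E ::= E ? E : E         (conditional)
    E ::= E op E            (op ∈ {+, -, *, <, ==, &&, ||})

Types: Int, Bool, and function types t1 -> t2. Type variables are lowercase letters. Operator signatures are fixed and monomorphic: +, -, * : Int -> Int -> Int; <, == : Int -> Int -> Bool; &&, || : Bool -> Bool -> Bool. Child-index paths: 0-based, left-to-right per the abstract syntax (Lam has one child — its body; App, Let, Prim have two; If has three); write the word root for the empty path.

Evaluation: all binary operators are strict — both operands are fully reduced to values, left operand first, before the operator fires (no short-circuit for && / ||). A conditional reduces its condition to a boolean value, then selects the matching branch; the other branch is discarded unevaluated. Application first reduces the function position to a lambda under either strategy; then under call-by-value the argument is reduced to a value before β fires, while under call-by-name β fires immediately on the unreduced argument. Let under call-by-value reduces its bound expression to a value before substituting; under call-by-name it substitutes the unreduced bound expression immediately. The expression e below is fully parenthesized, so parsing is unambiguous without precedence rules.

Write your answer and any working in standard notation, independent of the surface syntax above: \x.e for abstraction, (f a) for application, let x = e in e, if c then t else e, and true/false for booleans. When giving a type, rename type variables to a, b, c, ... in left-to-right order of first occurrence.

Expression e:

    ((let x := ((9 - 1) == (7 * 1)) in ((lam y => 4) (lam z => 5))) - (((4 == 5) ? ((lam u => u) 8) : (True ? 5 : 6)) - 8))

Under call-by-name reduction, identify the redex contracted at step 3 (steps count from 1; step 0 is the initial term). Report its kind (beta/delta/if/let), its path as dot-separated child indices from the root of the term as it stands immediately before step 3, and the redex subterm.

Working:
step 0: ((let x = ((9 - 1) == (7 * 1)) in ((\y.4) (\z.5))) - ((if (4 == 5) then ((\u.u) 8) else (if true then 5 else 6)) - 8))
step 1: [let@0] (((\y.4) (\z.5)) - ((if (4 == 5) then ((\u.u) 8) else (if true then 5 else 6)) - 8))
step 2: [beta@0] (4 - ((if (4 == 5) then ((\u.u) 8) else (if true then 5 else 6)) - 8))
step 3: [delta@1.0.0] (4 - ((if false then ((\u.u) 8) else (if true then 5 else 6)) - 8))

Answer: delta at 1.0.0 : (4 == 5)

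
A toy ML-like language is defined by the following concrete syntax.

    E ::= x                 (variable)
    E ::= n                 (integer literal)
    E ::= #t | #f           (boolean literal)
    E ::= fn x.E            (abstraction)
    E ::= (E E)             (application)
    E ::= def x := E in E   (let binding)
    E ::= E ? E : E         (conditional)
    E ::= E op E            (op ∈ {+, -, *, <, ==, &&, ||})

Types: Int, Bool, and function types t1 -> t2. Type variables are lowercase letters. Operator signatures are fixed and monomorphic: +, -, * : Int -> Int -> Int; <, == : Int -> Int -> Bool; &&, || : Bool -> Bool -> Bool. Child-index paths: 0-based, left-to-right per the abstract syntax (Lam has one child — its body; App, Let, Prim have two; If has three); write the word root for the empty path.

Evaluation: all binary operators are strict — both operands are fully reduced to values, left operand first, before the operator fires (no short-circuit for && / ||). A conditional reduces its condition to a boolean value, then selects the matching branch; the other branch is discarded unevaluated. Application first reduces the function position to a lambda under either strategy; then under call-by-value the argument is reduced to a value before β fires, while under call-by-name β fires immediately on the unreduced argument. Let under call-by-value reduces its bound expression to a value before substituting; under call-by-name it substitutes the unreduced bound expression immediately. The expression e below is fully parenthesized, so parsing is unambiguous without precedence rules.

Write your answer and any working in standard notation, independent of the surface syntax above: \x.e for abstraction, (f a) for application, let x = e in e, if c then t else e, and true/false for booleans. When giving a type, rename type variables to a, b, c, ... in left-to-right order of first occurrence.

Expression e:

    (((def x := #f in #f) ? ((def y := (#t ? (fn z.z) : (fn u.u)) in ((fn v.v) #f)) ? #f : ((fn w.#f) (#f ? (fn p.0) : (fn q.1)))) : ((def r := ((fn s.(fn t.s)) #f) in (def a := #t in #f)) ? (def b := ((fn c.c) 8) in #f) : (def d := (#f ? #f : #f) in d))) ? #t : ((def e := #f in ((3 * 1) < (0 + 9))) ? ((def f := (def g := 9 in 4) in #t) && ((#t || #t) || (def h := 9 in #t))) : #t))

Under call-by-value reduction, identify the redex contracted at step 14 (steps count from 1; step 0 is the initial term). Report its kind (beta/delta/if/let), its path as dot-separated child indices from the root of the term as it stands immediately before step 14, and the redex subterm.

Answer: if at root : (if true then ((let f = (let g = 9 in 4) in true) && ((true || true) || (let h = 9 in true))) else true)

Trace:
step 0: (if (if (let x = false in false) then (if (let y = (if true then (\z.z) else (\u.u)) in ((\v.v) false)) then false else ((\w.false) (if false then (\p.0) else (\q.1)))) else (if (let r = ((\s.(\t.s)) false) in (let a = true in false)) then (let b = ((\c.c) 8) in false) else (let d = (if false then false else false) in d))) then true else (if (let e = false in ((3 * 1) < (0 + 9))) then ((let f = (let g = 9 in 4) in true) && ((true || true) || (let h = 9 in true))) else true))
step 1: [let@0.0] (if (if false then (if (let y = (if true then (\z.z) else (\u.u)) in ((\v.v) false)) then false else ((\w.false) (if false then (\p.0) else (\q.1)))) else (if (let r = ((\s.(\t.s)) false) in (let a = true in false)) then (let b = ((\c.c) 8) in false) else (let d = (if false then false else false) in d))) then true else (if (let e = false in ((3 * 1) < (0 + 9))) then ((let f = (let g = 9 in 4) in true) && ((true || true) || (let h = 9 in true))) else true))
step 2: [if@0] (if (if (let r = ((\s.(\t.s)) false) in (let a = true in false)) then (let b = ((\c.c) 8) in false) else (let d = (if false then false else false) in d)) then true else (if (let e = false in ((3 * 1) < (0 + 9))) then ((let f = (let g = 9 in 4) in true) && ((true || true) || (let h = 9 in true))) else true))
step 3: [beta@0.0.0] (if (if (let r = (\t.false) in (let a = true in false)) then (let b = ((\c.c) 8) in false) else (let d = (if false then false else false) in d)) then true else (if (let e = false in ((3 * 1) < (0 + 9))) then ((let f = (let g = 9 in 4) in true) && ((true || true) || (let h = 9 in true))) else true))
step 4: [let@0.0] (if (if (let a = true in false) then (let b = ((\c.c) 8) in false) else (let d = (if false then false else false) in d)) then true else (if (let e = false in ((3 * 1) < (0 + 9))) then ((let f = (let g = 9 in 4) in true) && ((true || true) || (let h = 9 in true))) else true))
step 5: [let@0.0] (if (if false then (let b = ((\c.c) 8) in false) else (let d = (if false then false else false) in d)) then true else (if (let e = false in ((3 * 1) < (0 + 9))) then ((let f = (let g = 9 in 4) in true) && ((true || true) || (let h = 9 in true))) else true))
step 6: [if@0] (if (let d = (if false then false else false) in d) then true else (if (let e = false in ((3 * 1) < (0 + 9))) then ((let f = (let g = 9 in 4) in true) && ((true || true) || (let h = 9 in true))) else true))
step 7: [if@0.0] (if (let d = false in d) then true else (if (let e = false in ((3 * 1) < (0 + 9))) then ((let f = (let g = 9 in 4) in true) && ((true || true) || (let h = 9 in true))) else true))
step 8: [let@0] (if false then true else (if (let e = false in ((3 * 1) < (0 + 9))) then ((let f = (let g = 9 in 4) in true) && ((true || true) || (let h = 9 in true))) else true))
step 9: [if@root] (if (let e = false in ((3 * 1) < (0 + 9))) then ((let f = (let g = 9 in 4) in true) && ((true || true) || (let h = 9 in true))) else true)
step 10: [let@0] (if ((3 * 1) < (0 + 9)) then ((let f = (let g = 9 in 4) in true) && ((true || true) || (let h = 9 in true))) else true)
step 11: [delta@0.0] (if (3 < (0 + 9)) then ((let f = (let g = 9 in 4) in true) && ((true || true) || (let h = 9 in true))) else true)
step 12: [delta@0.1] (if (3 < 9) then ((let f = (let g = 9 in 4) in true) && ((true || true) || (let h = 9 in true))) else true)
step 13: [delta@0] (if true then ((let f = (let g = 9 in 4) in true) && ((true || true) || (let h = 9 in true))) else true)
step 14: [if@root] ((let f = (let g = 9 in 4) in true) && ((true || true) || (let h = 9 in true)))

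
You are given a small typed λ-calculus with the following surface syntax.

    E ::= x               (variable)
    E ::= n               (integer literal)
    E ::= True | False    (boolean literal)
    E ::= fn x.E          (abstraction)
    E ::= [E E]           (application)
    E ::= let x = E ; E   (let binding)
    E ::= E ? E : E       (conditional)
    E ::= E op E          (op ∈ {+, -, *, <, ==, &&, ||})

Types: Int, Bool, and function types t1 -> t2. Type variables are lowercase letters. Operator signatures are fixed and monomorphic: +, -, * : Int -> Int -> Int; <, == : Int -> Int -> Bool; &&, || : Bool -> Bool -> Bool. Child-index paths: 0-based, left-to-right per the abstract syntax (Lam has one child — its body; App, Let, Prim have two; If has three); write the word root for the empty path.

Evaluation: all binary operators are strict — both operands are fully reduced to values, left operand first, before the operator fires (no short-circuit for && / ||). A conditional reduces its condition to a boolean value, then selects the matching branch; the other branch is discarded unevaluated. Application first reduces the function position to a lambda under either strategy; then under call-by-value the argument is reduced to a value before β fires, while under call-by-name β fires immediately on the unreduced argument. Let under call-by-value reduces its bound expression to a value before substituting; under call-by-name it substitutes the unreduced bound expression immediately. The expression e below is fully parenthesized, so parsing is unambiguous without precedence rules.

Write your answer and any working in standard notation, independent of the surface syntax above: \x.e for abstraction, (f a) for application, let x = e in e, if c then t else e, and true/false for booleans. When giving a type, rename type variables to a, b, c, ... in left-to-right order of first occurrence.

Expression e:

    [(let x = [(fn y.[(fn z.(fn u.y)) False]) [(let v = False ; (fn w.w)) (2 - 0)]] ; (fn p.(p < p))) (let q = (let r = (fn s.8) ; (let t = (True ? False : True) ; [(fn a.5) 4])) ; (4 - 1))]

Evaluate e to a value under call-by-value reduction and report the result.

Answer: false

Derivation:
step 0: ((let x = ((\y.((\z.(\u.y)) false)) ((let v = false in (\w.w)) (2 - 0))) in (\p.(p < p))) (let q = (let r = (\s.8) in (let t = (if true then false else true) in ((\a.5) 4))) in (4 - 1)))
step 1: [let@0.0.1.0] ((let x = ((\y.((\z.(\u.y)) false)) ((\w.w) (2 - 0))) in (\p.(p < p))) (let q = (let r = (\s.8) in (let t = (if true then false else true) in ((\a.5) 4))) in (4 - 1)))
step 2: [delta@0.0.1.1] ((let x = ((\y.((\z.(\u.y)) false)) ((\w.w) 2)) in (\p.(p < p))) (let q = (let r = (\s.8) in (let t = (if true then false else true) in ((\a.5) 4))) in (4 - 1)))
step 3: [beta@0.0.1] ((let x = ((\y.((\z.(\u.y)) false)) 2) in (\p.(p < p))) (let q = (let r = (\s.8) in (let t = (if true then false else true) in ((\a.5) 4))) in (4 - 1)))
step 4: [beta@0.0] ((let x = ((\z.(\u.2)) false) in (\p.(p < p))) (let q = (let r = (\s.8) in (let t = (if true then false else true) in ((\a.5) 4))) in (4 - 1)))
step 5: [beta@0.0] ((let x = (\u.2) in (\p.(p < p))) (let q = (let r = (\s.8) in (let t = (if true then false else true) in ((\a.5) 4))) in (4 - 1)))
step 6: [let@0] ((\p.(p < p)) (let q = (let r = (\s.8) in (let t = (if true then false else true) in ((\a.5) 4))) in (4 - 1)))
step 7: [let@1.0] ((\p.(p < p)) (let q = (let t = (if true then false else true) in ((\a.5) 4)) in (4 - 1)))
step 8: [if@1.0.0] ((\p.(p < p)) (let q = (let t = false in ((\a.5) 4)) in (4 - 1)))
step 9: [let@1.0] ((\p.(p < p)) (let q = ((\a.5) 4) in (4 - 1)))
step 10: [beta@1.0] ((\p.(p < p)) (let q = 5 in (4 - 1)))
step 11: [let@1] ((\p.(p < p)) (4 - 1))
step 12: [delta@1] ((\p.(p < p)) 3)
step 13: [beta@root] (3 < 3)
step 14: [delta@root] false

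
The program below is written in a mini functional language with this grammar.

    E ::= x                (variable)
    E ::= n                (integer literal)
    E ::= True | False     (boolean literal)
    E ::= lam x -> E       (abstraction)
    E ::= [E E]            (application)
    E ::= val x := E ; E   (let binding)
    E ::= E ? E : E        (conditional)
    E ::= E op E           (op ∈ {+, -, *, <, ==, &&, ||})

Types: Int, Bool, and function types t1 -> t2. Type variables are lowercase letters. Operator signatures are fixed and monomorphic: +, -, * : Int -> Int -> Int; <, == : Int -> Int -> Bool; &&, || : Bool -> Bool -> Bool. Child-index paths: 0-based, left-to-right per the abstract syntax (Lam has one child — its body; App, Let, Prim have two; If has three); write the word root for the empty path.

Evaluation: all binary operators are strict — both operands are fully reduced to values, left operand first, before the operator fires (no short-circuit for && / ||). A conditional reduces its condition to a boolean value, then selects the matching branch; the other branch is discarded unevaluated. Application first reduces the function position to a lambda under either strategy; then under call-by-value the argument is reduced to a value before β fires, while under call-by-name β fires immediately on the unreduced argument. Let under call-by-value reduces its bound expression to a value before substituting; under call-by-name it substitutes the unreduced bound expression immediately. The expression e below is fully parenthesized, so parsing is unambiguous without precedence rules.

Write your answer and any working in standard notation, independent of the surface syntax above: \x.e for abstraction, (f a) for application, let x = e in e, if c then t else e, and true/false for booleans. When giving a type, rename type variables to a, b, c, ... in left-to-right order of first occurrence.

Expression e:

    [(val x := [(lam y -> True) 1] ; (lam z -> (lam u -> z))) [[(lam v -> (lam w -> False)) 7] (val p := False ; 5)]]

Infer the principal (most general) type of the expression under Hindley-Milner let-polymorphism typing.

Derivation:
\y._ : a -> Bool
  unify a -> Bool ~ Int -> b
  unify a ~ Int
  unify Bool ~ b
_ _ : Bool
let x : Bool
z : c
\u._ : d -> c
\z._ : c -> d -> c
\w._ : f -> Bool
\v._ : e -> f -> Bool
  unify e -> f -> Bool ~ Int -> g
  unify e ~ Int
  unify f -> Bool ~ g
_ _ : f -> Bool
let p : Bool
  unify f -> Bool ~ Int -> h
  unify f ~ Int
  unify Bool ~ h
_ _ : Bool
  unify c -> d -> c ~ Bool -> i
  unify c ~ Bool
  unify d -> Bool ~ i
_ _ : d -> Bool

Answer: a -> Bool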